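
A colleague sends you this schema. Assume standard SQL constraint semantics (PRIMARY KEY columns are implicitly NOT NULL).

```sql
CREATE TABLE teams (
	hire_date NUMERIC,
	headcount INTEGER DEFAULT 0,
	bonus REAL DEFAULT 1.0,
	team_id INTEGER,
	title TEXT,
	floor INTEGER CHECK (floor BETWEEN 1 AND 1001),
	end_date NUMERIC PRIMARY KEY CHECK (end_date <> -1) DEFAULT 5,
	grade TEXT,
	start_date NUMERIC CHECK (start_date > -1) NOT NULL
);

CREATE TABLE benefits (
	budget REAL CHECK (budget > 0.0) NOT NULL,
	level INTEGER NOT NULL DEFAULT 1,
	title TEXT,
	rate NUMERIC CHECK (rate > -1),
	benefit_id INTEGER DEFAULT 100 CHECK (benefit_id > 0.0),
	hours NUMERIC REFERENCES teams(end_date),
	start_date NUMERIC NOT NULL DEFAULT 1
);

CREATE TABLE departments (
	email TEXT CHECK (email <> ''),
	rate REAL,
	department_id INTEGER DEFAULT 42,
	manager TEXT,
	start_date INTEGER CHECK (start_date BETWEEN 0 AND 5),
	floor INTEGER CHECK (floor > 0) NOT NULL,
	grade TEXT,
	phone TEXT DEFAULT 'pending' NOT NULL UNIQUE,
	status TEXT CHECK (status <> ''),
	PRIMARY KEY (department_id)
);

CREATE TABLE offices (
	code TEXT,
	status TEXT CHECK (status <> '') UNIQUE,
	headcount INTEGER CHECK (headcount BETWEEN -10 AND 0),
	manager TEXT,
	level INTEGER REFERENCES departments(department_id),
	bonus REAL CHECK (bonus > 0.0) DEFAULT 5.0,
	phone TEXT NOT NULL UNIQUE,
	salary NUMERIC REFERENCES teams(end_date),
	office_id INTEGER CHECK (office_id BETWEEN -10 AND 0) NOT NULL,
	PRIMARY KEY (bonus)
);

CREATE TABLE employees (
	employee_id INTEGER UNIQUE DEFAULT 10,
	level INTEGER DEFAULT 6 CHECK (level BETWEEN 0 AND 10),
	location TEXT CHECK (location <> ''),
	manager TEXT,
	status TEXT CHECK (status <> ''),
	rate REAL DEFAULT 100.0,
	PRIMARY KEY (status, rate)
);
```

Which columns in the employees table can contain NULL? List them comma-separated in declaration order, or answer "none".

employee_id, level, location, manager

- employee_id: UNIQUE does not imply NOT NULL → nullable.
- level: CHECK does not forbid NULL (a CHECK constraint passes when its expression is NULL) → nullable.
- location: CHECK does not forbid NULL (a CHECK constraint passes when its expression is NULL) → nullable.
- manager: no NOT NULL constraint applies → nullable.
- status: part of the PRIMARY KEY, which implies NOT NULL → not nullable.
- rate: part of the PRIMARY KEY, which implies NOT NULL → not nullable.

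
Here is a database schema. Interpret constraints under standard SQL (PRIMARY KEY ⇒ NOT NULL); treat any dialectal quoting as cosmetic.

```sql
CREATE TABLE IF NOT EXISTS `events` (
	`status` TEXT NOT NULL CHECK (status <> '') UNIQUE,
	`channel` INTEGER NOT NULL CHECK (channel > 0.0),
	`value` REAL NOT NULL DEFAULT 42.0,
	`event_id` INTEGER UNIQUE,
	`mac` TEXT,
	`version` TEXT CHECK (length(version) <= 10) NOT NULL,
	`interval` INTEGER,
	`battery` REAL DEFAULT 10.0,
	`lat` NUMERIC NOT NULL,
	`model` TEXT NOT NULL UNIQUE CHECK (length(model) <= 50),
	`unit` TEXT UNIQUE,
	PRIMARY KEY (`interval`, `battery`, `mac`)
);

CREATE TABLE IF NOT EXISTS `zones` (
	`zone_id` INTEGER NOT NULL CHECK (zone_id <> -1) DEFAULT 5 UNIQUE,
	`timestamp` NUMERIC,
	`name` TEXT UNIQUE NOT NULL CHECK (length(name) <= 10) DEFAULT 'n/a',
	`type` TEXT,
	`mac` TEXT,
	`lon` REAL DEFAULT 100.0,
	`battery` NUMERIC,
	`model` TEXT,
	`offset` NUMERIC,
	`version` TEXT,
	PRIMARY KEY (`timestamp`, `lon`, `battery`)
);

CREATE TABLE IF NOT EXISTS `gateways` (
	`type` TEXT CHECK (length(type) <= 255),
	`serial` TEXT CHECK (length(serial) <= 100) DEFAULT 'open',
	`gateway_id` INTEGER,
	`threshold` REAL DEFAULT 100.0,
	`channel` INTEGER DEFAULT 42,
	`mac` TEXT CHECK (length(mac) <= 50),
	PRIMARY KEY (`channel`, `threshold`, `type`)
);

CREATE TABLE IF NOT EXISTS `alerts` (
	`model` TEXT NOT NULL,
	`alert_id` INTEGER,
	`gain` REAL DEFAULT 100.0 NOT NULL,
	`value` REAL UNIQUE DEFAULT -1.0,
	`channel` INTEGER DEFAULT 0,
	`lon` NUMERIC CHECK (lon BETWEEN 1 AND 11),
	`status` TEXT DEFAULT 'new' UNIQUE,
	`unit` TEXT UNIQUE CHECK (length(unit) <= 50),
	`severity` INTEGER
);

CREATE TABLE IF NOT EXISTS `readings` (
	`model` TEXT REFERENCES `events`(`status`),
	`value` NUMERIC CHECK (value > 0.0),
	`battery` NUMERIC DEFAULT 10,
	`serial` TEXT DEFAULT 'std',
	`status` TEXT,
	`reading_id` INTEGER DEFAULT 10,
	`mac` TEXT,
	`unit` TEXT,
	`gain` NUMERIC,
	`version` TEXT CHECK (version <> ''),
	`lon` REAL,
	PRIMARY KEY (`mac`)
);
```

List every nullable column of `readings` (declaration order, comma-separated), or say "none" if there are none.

- model: a foreign key column may be NULL unless separately constrained → nullable.
- value: CHECK does not forbid NULL (a CHECK constraint passes when its expression is NULL) → nullable.
- battery: DEFAULT only fills an omitted column; an explicit NULL is still allowed → nullable.
- serial: DEFAULT only fills an omitted column; an explicit NULL is still allowed → nullable.
- status: no NOT NULL constraint applies → nullable.
- reading_id: DEFAULT only fills an omitted column; an explicit NULL is still allowed → nullable.
- mac: part of the PRIMARY KEY, which implies NOT NULL → not nullable.
- unit: no NOT NULL constraint applies → nullable.
- gain: no NOT NULL constraint applies → nullable.
- version: CHECK does not forbid NULL (a CHECK constraint passes when its expression is NULL) → nullable.
- lon: no NOT NULL constraint applies → nullable.

model, value, battery, serial, status, reading_id, unit, gain, version, lon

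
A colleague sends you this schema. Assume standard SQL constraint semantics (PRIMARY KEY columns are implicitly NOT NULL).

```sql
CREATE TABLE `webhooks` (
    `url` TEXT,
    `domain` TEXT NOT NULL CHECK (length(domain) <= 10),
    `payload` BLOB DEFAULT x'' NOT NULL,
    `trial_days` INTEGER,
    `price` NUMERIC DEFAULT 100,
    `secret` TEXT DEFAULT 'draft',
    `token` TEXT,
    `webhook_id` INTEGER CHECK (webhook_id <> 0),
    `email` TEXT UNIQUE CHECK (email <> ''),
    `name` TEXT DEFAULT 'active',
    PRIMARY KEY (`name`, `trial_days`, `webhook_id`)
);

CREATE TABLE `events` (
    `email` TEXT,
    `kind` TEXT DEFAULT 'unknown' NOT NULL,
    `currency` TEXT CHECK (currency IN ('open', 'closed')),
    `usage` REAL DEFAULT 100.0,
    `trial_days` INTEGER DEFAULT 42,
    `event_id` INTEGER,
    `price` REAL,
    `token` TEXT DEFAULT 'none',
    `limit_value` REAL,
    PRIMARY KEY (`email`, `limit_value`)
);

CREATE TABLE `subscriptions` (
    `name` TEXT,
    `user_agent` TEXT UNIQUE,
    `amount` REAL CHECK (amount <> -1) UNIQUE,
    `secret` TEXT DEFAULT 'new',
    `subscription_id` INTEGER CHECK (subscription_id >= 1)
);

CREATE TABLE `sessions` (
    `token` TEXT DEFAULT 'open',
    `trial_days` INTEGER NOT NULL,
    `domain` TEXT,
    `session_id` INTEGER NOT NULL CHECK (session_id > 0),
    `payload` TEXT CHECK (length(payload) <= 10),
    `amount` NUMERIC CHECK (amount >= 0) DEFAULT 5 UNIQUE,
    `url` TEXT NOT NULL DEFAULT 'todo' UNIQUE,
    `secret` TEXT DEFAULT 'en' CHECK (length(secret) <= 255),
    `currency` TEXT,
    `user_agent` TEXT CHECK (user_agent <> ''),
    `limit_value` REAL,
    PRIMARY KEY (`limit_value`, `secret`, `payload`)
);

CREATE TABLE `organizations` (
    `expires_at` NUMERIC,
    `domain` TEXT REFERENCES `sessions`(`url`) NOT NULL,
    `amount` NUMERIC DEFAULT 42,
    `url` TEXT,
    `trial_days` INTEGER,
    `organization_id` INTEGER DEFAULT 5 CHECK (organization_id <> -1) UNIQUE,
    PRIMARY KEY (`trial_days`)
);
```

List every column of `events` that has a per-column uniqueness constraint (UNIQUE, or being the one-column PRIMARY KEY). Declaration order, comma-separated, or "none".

- email: part of a composite PRIMARY KEY — only the tuple is unique, not this column on its own.
- kind: no UNIQUE or single-column PK constraint.
- currency: no UNIQUE or single-column PK constraint.
- usage: no UNIQUE or single-column PK constraint.
- trial_days: no UNIQUE or single-column PK constraint.
- event_id: no UNIQUE or single-column PK constraint.
- price: no UNIQUE or single-column PK constraint.
- token: no UNIQUE or single-column PK constraint.
- limit_value: part of a composite PRIMARY KEY — only the tuple is unique, not this column on its own.

none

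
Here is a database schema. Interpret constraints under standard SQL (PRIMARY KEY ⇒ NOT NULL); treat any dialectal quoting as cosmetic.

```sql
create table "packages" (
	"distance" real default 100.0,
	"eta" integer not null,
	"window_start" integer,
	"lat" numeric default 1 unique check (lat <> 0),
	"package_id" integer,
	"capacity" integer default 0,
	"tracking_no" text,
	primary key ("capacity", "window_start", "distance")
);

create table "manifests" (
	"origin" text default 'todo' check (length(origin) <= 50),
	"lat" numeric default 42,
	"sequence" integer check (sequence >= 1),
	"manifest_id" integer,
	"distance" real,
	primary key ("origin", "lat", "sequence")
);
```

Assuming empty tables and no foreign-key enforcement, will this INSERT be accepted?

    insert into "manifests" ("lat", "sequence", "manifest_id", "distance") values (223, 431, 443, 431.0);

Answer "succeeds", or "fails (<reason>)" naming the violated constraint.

NOT NULL columns: lat is supplied; origin defaults to 'todo'; sequence is supplied.
CHECK constraints: 431 satisfies (sequence >= 1).
No constraint is violated.

succeeds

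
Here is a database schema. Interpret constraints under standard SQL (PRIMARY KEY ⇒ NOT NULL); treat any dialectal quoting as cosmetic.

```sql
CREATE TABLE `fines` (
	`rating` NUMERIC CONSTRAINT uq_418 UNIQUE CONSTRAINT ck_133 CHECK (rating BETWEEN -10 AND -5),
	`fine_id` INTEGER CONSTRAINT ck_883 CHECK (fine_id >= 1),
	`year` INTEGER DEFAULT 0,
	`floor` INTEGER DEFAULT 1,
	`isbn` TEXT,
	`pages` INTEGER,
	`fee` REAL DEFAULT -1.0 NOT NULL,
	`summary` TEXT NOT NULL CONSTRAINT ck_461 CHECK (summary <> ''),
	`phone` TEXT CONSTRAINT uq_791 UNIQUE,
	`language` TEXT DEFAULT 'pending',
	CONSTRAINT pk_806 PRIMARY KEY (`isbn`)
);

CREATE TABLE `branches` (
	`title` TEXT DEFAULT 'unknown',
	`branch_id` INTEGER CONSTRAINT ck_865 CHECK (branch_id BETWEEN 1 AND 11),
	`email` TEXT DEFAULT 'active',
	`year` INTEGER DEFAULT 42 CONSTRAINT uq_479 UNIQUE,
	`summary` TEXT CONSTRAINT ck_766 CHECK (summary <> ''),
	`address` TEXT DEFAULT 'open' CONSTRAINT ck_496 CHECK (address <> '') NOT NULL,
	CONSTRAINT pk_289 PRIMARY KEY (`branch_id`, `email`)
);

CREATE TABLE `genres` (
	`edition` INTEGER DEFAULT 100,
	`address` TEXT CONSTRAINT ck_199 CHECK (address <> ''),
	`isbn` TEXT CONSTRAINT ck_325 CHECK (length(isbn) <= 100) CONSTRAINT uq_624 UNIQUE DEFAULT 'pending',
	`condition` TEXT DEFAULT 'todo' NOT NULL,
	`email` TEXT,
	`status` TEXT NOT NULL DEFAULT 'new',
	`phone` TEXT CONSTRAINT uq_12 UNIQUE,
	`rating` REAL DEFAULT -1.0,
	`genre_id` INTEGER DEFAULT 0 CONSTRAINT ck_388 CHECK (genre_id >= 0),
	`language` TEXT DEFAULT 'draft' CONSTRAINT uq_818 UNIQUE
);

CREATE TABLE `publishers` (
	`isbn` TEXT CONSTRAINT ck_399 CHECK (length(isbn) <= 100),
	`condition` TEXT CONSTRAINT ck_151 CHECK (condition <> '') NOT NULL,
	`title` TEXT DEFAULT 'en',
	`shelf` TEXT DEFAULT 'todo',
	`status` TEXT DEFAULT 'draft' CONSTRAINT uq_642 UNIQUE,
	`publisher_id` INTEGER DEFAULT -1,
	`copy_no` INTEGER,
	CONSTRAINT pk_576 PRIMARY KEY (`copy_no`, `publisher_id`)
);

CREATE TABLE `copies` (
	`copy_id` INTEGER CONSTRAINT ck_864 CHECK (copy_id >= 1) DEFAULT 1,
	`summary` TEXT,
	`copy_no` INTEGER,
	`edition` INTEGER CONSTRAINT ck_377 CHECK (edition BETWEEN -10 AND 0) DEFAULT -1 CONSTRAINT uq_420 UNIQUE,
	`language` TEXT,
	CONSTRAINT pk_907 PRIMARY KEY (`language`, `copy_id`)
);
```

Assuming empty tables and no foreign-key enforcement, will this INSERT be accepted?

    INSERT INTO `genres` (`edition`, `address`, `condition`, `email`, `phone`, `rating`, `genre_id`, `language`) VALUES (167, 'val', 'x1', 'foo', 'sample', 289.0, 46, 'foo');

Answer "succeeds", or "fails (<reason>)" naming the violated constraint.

NOT NULL columns: condition is supplied; status defaults to 'new'.
CHECK constraints: 'val' satisfies (address <> ''); 46 satisfies (genre_id >= 0).
No constraint is violated.

succeeds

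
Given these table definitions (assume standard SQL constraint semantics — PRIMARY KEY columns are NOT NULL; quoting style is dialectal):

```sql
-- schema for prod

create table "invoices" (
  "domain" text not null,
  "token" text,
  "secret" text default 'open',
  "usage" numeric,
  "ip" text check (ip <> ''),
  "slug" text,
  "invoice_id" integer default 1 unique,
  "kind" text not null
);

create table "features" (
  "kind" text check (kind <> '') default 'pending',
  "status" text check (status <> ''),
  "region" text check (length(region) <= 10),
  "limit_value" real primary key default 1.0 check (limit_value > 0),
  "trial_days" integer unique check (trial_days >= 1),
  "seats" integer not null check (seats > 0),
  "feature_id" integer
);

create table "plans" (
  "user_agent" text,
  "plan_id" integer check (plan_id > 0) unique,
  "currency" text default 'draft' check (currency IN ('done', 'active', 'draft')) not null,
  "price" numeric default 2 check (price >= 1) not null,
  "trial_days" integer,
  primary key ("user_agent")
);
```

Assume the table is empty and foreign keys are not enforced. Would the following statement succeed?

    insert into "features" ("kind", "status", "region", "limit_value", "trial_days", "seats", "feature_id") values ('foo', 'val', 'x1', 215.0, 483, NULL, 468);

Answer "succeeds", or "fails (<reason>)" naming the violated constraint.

seats is explicitly set to NULL, but seats is declared NOT NULL.

fails (NOT NULL on seats)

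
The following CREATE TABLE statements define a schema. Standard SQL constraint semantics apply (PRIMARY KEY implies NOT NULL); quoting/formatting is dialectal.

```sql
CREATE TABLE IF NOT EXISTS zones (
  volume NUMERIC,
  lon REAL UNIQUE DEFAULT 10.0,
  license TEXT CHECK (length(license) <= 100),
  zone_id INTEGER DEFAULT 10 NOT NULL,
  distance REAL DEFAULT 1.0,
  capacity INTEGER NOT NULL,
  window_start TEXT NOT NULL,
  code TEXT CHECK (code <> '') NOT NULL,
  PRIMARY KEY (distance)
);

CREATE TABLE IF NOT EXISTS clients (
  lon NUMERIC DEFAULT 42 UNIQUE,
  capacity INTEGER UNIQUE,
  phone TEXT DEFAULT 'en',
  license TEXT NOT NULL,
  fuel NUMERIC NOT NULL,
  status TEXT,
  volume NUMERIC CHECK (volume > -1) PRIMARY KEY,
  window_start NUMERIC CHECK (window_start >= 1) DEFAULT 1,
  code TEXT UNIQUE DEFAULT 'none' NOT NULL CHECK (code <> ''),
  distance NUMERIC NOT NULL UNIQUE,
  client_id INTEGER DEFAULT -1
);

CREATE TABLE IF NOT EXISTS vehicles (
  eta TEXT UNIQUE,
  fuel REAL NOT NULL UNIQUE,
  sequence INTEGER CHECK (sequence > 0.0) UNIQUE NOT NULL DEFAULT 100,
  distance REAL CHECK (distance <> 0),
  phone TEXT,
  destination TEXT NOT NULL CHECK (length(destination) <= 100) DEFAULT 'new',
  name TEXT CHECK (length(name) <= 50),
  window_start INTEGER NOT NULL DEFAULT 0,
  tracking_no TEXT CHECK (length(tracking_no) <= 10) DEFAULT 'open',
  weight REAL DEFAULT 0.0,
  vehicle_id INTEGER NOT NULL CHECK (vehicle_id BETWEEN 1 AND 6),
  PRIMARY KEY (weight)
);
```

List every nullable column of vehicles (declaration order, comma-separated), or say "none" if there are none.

- eta: UNIQUE does not imply NOT NULL → nullable.
- fuel: declared NOT NULL → not nullable.
- sequence: declared NOT NULL → not nullable.
- distance: CHECK does not forbid NULL (a CHECK constraint passes when its expression is NULL) → nullable.
- phone: no NOT NULL constraint applies → nullable.
- destination: declared NOT NULL → not nullable.
- name: CHECK does not forbid NULL (a CHECK constraint passes when its expression is NULL) → nullable.
- window_start: declared NOT NULL → not nullable.
- tracking_no: CHECK does not forbid NULL (a CHECK constraint passes when its expression is NULL) → nullable.
- weight: part of the PRIMARY KEY, which implies NOT NULL → not nullable.
- vehicle_id: declared NOT NULL → not nullable.

eta, distance, phone, name, tracking_no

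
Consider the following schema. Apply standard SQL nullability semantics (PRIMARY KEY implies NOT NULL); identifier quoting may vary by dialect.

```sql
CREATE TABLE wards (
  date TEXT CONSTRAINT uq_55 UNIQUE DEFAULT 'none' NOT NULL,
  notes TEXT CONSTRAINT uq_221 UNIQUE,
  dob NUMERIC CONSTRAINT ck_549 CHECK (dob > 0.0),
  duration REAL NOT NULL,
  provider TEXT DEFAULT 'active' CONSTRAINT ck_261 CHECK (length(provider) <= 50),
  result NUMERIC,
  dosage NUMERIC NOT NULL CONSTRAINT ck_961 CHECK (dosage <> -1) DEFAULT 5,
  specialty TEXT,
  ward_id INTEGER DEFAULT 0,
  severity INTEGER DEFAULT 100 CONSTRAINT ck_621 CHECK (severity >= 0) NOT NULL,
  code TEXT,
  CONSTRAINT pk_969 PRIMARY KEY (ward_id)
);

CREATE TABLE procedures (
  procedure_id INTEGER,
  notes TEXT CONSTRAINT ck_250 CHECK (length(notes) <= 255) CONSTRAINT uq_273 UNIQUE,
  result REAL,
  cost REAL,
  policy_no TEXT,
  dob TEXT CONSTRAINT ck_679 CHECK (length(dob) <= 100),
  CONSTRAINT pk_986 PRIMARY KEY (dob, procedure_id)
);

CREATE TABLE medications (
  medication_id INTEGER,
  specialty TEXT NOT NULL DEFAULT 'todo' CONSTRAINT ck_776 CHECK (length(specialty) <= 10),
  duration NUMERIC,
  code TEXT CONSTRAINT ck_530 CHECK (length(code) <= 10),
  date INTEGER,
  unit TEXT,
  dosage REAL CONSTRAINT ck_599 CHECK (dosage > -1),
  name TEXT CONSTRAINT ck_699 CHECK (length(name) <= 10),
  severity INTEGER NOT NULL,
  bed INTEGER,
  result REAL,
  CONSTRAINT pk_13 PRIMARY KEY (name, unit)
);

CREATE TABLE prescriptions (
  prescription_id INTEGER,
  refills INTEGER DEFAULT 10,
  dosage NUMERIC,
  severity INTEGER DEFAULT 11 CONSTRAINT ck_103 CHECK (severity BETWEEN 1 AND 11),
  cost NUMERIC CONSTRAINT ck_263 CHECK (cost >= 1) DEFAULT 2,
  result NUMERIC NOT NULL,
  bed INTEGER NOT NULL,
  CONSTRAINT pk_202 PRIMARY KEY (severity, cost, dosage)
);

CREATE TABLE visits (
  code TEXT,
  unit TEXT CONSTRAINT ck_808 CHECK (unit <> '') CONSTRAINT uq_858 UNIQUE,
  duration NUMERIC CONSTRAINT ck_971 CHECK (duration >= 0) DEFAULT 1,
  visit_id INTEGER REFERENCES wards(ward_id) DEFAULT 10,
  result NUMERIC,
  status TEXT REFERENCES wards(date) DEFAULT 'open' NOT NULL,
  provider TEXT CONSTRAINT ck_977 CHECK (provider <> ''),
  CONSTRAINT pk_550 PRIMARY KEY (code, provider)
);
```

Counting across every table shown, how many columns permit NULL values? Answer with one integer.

23

wards: 6 nullable (notes, dob, provider, result, specialty, code — PK (ward_id) and explicit NOT NULL columns excluded).
procedures: 4 nullable (notes, result, cost, policy_no — PK (dob, procedure_id) and explicit NOT NULL columns excluded).
medications: 7 nullable (medication_id, duration, code, date, dosage, bed, result — PK (name, unit) and explicit NOT NULL columns excluded).
prescriptions: 2 nullable (prescription_id, refills — PK (severity, cost, dosage) and explicit NOT NULL columns excluded).
visits: 4 nullable (unit, duration, visit_id, result — PK (code, provider) and explicit NOT NULL columns excluded).
Total: 6 + 4 + 7 + 2 + 4 = 23.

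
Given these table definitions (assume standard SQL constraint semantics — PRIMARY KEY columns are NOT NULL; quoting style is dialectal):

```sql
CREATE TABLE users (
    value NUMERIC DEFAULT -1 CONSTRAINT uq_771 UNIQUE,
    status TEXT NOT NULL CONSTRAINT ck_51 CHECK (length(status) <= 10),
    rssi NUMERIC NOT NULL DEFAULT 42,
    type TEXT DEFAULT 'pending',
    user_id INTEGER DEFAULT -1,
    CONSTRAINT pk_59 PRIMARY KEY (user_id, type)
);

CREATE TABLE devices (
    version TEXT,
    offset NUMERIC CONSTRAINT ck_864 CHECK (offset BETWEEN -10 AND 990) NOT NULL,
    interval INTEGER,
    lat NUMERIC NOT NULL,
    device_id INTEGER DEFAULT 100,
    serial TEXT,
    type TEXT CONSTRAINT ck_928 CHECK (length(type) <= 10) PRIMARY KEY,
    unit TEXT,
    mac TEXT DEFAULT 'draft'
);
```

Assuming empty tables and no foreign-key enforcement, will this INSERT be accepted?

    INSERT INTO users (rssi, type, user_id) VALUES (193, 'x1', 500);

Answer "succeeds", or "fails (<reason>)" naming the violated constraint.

fails (NOT NULL on status)

status is omitted from the column list and has no DEFAULT, so it would receive NULL.
But status is declared NOT NULL.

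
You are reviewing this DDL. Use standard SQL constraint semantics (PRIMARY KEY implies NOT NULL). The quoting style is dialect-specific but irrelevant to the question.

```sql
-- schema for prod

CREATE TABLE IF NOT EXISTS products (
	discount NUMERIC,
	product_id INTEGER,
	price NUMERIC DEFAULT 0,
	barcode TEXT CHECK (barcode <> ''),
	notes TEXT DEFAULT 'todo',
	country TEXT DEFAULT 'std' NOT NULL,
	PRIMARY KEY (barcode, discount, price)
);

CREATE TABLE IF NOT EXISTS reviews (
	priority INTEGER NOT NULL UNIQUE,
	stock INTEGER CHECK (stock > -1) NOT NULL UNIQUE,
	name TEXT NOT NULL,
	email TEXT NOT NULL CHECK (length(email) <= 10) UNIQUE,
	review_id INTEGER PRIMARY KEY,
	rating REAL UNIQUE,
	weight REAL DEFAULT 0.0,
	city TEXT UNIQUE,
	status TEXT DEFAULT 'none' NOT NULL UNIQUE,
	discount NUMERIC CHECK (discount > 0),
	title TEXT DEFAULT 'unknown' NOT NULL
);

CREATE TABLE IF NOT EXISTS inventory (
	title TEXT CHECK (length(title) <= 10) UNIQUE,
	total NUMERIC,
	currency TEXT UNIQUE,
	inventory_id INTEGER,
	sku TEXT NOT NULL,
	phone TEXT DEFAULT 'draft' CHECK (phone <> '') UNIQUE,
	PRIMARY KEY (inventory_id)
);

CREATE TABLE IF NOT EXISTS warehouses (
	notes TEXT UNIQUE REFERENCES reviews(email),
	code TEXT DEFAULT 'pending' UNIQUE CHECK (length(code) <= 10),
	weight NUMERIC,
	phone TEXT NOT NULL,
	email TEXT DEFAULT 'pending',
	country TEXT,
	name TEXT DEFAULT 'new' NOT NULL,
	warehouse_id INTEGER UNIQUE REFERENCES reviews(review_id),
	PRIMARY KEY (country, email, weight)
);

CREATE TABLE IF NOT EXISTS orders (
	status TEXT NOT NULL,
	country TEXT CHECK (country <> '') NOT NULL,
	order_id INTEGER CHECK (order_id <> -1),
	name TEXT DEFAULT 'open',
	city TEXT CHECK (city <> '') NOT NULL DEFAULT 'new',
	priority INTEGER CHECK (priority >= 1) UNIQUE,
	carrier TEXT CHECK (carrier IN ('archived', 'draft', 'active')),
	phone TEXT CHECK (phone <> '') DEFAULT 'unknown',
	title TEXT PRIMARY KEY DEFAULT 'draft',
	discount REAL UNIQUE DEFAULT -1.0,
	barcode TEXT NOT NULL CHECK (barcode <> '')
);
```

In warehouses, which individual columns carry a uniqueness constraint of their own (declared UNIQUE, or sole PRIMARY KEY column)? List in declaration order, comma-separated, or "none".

notes, code, warehouse_id

- notes: declared UNIQUE → unique.
- code: declared UNIQUE → unique.
- weight: part of a composite PRIMARY KEY — only the tuple is unique, not this column on its own.
- phone: no UNIQUE or single-column PK constraint.
- email: part of a composite PRIMARY KEY — only the tuple is unique, not this column on its own.
- country: part of a composite PRIMARY KEY — only the tuple is unique, not this column on its own.
- name: no UNIQUE or single-column PK constraint.
- warehouse_id: declared UNIQUE → unique.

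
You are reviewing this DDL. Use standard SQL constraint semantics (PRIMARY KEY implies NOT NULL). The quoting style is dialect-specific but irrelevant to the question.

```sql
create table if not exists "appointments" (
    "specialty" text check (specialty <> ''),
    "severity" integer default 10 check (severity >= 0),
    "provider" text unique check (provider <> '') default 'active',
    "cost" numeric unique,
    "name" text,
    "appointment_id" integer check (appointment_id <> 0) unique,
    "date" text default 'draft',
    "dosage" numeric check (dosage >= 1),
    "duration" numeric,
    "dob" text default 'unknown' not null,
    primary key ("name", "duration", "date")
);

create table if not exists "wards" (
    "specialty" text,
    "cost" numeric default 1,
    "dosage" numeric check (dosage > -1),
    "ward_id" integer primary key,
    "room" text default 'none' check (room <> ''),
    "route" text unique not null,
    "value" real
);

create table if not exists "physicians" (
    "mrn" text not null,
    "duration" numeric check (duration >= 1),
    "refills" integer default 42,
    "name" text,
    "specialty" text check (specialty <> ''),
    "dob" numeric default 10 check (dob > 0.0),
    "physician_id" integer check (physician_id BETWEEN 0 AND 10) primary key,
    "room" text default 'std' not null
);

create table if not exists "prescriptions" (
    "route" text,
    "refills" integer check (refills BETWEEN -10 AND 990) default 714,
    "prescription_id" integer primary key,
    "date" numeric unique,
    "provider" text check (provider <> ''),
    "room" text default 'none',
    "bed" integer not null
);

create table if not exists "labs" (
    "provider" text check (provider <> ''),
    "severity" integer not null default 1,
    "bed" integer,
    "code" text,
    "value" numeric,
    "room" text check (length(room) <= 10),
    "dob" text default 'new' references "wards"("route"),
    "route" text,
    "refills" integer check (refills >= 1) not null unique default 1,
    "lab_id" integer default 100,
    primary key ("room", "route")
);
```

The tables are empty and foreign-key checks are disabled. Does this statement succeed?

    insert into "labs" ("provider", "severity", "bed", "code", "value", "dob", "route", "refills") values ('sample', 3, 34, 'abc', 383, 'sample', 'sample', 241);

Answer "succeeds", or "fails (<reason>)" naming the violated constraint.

room is omitted from the column list and has no DEFAULT, so it would receive NULL.
But room is part of the PRIMARY KEY (implied NOT NULL).

fails (NOT NULL on room)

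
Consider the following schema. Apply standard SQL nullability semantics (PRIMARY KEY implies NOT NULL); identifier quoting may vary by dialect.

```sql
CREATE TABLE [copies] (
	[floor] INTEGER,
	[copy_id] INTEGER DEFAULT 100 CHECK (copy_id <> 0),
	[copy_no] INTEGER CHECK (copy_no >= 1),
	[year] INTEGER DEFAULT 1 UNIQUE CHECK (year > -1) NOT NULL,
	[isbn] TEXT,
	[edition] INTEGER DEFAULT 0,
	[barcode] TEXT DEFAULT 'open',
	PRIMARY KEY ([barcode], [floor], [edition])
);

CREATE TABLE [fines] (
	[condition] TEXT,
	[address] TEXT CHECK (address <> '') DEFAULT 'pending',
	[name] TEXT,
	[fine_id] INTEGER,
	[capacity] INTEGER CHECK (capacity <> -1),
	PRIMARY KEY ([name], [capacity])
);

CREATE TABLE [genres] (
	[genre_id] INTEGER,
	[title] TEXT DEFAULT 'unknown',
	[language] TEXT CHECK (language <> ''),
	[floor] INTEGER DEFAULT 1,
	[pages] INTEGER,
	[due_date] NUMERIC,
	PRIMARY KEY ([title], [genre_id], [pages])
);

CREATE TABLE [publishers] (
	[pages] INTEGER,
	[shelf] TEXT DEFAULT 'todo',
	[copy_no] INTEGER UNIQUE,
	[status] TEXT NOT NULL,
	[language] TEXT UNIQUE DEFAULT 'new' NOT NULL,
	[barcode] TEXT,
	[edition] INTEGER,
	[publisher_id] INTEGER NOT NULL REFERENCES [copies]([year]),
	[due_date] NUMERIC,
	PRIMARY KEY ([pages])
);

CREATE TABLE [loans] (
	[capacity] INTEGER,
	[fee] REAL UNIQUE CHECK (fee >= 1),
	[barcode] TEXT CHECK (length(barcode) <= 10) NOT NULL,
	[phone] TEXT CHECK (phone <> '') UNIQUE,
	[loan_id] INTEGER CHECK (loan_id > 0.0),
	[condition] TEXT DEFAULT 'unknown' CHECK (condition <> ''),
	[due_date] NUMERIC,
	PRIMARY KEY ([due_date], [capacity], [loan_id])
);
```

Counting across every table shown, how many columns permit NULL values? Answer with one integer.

copies: 3 nullable (copy_id, copy_no, isbn — PK (barcode, floor, edition) and explicit NOT NULL columns excluded).
fines: 3 nullable (condition, address, fine_id — PK (name, capacity) and explicit NOT NULL columns excluded).
genres: 3 nullable (language, floor, due_date — PK (title, genre_id, pages) and explicit NOT NULL columns excluded).
publishers: 5 nullable (shelf, copy_no, barcode, edition, due_date — PK (pages) and explicit NOT NULL columns excluded).
loans: 3 nullable (fee, phone, condition — PK (due_date, capacity, loan_id) and explicit NOT NULL columns excluded).
Total: 3 + 3 + 3 + 5 + 3 = 17.

17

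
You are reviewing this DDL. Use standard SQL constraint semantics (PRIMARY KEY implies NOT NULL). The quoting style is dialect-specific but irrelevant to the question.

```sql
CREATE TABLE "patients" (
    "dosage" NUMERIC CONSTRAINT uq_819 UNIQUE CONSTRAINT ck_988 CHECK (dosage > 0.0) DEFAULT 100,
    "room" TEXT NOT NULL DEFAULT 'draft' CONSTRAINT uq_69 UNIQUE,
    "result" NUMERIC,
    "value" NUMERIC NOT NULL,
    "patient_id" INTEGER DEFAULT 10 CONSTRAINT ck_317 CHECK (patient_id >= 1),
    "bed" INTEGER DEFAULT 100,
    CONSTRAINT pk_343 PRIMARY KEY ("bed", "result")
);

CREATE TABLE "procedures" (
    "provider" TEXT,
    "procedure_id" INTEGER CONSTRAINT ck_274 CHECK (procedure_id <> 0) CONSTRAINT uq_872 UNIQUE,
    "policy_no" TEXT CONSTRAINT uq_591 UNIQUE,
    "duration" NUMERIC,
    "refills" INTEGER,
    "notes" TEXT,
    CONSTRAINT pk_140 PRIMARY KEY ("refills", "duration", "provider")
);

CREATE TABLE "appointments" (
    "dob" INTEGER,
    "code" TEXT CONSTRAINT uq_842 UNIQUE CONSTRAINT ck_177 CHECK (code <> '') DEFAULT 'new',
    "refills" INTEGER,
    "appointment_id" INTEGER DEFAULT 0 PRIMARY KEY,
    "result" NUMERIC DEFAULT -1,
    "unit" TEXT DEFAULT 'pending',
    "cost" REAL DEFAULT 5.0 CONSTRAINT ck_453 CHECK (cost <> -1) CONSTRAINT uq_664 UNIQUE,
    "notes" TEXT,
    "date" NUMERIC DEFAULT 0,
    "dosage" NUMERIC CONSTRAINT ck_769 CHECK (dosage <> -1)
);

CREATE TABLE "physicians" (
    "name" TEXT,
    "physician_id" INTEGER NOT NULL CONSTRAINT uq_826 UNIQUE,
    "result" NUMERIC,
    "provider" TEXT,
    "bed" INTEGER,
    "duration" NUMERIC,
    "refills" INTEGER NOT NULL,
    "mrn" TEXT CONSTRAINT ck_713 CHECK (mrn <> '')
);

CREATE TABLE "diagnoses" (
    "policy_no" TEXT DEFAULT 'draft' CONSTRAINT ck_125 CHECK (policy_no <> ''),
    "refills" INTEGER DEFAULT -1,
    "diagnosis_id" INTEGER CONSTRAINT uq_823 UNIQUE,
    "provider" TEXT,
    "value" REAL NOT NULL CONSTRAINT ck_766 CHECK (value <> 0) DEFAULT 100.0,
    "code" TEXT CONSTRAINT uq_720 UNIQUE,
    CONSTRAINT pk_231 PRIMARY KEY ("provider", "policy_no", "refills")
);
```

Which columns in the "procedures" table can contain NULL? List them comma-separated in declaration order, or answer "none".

procedure_id, policy_no, notes

- provider: part of the PRIMARY KEY, which implies NOT NULL → not nullable.
- procedure_id: CHECK does not forbid NULL (a CHECK constraint passes when its expression is NULL) → nullable.
- policy_no: UNIQUE does not imply NOT NULL → nullable.
- duration: part of the PRIMARY KEY, which implies NOT NULL → not nullable.
- refills: part of the PRIMARY KEY, which implies NOT NULL → not nullable.
- notes: no NOT NULL constraint applies → nullable.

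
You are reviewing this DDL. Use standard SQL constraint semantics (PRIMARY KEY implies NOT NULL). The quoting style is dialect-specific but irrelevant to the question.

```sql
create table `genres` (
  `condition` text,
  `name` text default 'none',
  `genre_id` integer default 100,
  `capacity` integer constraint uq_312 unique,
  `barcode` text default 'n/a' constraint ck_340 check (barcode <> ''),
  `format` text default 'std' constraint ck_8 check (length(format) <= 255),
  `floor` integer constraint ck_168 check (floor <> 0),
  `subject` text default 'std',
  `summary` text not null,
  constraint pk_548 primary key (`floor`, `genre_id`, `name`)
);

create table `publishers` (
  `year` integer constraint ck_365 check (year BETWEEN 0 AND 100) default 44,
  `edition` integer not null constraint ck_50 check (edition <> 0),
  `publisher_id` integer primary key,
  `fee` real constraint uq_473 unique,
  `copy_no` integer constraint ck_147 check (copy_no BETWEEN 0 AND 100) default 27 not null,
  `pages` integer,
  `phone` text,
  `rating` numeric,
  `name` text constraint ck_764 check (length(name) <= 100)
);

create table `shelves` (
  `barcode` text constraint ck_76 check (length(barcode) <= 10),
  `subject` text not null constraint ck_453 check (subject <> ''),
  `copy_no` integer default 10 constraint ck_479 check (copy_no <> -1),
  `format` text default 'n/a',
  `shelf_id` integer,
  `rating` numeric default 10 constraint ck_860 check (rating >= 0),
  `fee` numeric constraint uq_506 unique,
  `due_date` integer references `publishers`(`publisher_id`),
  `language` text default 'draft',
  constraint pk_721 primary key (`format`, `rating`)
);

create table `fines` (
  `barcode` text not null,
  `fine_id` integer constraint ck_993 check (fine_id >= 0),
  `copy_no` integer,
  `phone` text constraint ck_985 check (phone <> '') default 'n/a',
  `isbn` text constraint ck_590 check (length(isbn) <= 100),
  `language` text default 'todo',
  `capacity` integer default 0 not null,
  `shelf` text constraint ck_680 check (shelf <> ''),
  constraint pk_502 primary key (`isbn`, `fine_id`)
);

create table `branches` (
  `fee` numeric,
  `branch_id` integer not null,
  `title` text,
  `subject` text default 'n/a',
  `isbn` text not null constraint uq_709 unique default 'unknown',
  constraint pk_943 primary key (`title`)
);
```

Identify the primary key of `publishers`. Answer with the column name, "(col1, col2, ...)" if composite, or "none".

publisher_id is declared PRIMARY KEY inline on the column.

publisher_id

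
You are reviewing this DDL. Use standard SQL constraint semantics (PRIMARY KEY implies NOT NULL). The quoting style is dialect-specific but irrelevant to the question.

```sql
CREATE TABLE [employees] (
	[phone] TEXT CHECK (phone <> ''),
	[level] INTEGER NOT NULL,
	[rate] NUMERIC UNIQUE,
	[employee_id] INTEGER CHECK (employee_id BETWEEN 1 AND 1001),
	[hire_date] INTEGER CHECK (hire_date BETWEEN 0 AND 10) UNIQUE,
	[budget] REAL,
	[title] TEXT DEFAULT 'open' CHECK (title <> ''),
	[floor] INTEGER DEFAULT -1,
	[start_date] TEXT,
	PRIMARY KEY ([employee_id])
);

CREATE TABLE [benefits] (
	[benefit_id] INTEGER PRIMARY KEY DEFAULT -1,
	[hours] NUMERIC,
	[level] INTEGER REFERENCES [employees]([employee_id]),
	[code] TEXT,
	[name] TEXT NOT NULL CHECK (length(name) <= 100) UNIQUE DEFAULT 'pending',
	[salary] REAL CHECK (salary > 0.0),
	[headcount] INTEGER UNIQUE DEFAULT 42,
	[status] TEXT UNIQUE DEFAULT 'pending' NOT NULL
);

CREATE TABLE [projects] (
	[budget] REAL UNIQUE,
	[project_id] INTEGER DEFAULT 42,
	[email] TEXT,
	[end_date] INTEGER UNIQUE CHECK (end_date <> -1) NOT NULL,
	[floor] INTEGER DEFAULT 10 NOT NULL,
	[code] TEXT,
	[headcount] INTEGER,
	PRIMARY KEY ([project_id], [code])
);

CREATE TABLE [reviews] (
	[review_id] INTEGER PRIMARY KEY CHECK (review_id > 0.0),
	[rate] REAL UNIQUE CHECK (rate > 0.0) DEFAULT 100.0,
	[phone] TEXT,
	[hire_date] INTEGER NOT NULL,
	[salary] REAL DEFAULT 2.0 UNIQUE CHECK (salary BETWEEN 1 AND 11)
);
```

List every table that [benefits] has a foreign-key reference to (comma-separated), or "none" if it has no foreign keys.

- level REFERENCES employees(employee_id).

employees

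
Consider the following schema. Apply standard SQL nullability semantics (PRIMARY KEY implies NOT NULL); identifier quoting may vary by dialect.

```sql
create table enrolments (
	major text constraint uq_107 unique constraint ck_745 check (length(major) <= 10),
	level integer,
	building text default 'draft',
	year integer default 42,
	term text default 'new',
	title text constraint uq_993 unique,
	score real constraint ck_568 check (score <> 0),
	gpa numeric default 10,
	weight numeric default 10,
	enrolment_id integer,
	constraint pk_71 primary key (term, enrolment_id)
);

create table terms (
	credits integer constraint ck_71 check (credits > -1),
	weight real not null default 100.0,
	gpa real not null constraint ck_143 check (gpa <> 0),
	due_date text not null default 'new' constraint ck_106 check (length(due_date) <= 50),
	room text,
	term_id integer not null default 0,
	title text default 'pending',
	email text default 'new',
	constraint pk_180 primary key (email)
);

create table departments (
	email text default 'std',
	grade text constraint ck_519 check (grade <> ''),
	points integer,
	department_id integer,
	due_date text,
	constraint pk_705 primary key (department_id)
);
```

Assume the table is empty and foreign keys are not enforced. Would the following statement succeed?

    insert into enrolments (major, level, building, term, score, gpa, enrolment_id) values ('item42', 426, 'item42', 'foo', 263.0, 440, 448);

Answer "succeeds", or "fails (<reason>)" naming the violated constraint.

succeeds

NOT NULL columns: enrolment_id is supplied; term is supplied.
CHECK constraints: 'item42' satisfies (length(major) <= 10); 263.0 satisfies (score <> 0).
No constraint is violated.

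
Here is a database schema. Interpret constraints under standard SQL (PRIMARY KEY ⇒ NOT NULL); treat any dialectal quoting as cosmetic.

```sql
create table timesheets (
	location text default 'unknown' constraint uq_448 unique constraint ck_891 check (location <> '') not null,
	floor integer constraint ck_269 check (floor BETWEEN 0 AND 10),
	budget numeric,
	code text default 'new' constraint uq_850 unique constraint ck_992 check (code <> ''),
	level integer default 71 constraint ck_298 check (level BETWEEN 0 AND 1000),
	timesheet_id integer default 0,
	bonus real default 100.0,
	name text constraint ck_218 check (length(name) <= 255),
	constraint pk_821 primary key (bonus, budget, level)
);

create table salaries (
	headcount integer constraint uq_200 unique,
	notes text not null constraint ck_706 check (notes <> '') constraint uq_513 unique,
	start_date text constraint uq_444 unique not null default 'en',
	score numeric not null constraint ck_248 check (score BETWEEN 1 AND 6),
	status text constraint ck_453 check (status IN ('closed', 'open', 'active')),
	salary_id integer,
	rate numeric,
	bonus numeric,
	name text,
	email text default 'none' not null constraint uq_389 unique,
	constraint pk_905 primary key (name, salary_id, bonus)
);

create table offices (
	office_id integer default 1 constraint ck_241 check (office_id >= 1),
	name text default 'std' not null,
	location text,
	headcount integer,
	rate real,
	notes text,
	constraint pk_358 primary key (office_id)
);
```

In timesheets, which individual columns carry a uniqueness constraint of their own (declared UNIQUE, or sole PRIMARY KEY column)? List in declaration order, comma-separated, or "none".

- location: declared UNIQUE → unique.
- floor: no UNIQUE or single-column PK constraint.
- budget: part of a composite PRIMARY KEY — only the tuple is unique, not this column on its own.
- code: declared UNIQUE → unique.
- level: part of a composite PRIMARY KEY — only the tuple is unique, not this column on its own.
- timesheet_id: no UNIQUE or single-column PK constraint.
- bonus: part of a composite PRIMARY KEY — only the tuple is unique, not this column on its own.
- name: no UNIQUE or single-column PK constraint.

location, code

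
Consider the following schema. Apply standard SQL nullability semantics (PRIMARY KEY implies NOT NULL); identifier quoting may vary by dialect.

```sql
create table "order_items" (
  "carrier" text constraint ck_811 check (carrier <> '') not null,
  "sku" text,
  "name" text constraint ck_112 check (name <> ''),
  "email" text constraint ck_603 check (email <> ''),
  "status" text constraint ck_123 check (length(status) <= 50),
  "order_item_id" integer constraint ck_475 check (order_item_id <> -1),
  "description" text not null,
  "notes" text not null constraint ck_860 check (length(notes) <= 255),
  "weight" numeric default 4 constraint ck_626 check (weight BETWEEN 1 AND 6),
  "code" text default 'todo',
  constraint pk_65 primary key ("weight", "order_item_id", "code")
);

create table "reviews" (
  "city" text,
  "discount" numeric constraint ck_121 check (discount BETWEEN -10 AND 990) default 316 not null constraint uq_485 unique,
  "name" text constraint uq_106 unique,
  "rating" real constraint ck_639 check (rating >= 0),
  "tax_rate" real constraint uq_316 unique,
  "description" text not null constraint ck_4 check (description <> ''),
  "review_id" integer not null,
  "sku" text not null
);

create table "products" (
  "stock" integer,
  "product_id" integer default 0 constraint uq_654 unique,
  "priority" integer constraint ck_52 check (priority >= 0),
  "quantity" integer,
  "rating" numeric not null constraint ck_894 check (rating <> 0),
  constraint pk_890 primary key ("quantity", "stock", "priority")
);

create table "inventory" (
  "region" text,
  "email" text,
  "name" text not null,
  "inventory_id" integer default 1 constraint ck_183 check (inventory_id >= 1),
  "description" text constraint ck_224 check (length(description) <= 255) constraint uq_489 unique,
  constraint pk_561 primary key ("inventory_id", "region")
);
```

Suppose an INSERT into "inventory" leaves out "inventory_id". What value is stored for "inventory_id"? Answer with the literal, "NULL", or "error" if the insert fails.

1

inventory_id has an explicit DEFAULT 1.
When the column is omitted from an INSERT, that default is used.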